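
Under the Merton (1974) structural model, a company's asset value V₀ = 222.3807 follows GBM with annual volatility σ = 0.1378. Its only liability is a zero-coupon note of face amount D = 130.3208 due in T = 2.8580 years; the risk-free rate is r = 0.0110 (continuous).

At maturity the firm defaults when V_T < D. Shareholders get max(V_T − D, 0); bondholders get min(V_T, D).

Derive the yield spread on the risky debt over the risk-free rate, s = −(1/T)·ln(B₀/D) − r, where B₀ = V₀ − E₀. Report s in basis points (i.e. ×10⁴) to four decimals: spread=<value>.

spread=2.6823

d₁ = [ln(V₀/D) + (r + σ²/2)T] / (σ√T)
   = [ln(222.3807/130.3208) + (0.0110 + 0.5·0.1378²)·2.8580] / (0.1378·√2.8580)
   = [0.534392 + 0.058573] / 0.232959 = 2.545356
d₂ = d₁ − σ√T = 2.545356 − 0.232959 = 2.312397
N(d₁) = 0.994542,  N(d₂) = 0.989622,  e^(−rT) = 0.969051
E₀ = V₀·N(d₁) − D·e^(−rT)·N(d₂)
   = 222.3807·0.994542 − 130.3208·0.969051·0.989622 = 96.189971
B₀ = V₀ − E₀ = 222.3807 − 96.189971 = 126.190729
spread = −(1/T)·ln(B₀/D) − r = −(1/2.8580)·ln(126.190729/130.3208) − 0.0110 = 0.00026823
in basis points: 0.00026823 × 10⁴ = 2.6823 bp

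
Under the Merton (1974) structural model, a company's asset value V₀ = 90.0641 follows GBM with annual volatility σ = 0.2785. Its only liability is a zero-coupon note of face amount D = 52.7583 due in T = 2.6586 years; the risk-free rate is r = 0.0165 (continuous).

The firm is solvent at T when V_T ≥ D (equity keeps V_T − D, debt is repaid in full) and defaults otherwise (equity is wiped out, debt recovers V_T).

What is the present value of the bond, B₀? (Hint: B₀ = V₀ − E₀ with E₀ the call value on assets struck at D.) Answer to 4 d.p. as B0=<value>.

B0=49.0477

d₁ = [ln(V₀/D) + (r + σ²/2)T] / (σ√T)
   = [ln(90.0641/52.7583) + (0.0165 + 0.5·0.2785²)·2.6586] / (0.2785·√2.6586)
   = [0.534801 + 0.146970] / 0.454100 = 1.501367
d₂ = d₁ − σ√T = 1.501367 − 0.454100 = 1.047266
N(d₁) = 0.933370,  N(d₂) = 0.852512,  e^(−rT) = 0.957081
E₀ = V₀·N(d₁) − D·e^(−rT)·N(d₂)
   = 90.0641·0.933370 − 52.7583·0.957081·0.852512 = 41.016385
B₀ = V₀ − E₀ = 90.0641 − 41.016385 = 49.047715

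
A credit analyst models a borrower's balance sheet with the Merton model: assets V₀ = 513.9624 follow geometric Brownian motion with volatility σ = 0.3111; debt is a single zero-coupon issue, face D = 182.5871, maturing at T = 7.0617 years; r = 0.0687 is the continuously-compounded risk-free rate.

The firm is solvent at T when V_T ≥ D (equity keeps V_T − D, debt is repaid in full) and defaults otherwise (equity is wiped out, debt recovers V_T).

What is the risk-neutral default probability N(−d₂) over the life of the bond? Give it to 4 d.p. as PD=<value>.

d₁ = [ln(V₀/D) + (r + σ²/2)T] / (σ√T)
   = [ln(513.9624/182.5871) + (0.0687 + 0.5·0.3111²)·7.0617] / (0.3111·√7.0617)
   = [1.034923 + 0.826866] / 0.826713 = 2.252038
d₂ = d₁ − σ√T = 2.252038 − 0.826713 = 1.425325
risk-neutral PD = N(−d₂) = N(-1.425325) = 0.077032

PD=0.0770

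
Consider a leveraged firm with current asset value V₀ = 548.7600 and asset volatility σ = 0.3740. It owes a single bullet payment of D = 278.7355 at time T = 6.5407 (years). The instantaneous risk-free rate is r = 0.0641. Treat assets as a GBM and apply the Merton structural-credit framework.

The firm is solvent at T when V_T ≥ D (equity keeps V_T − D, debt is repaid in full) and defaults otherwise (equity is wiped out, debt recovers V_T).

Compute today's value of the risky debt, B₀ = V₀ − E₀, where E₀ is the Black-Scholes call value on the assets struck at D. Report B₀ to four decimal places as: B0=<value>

d₁ = [ln(V₀/D) + (r + σ²/2)T] / (σ√T)
   = [ln(548.7600/278.7355) + (0.0641 + 0.5·0.3740²)·6.5407] / (0.3740·√6.5407)
   = [0.677398 + 0.876702] / 0.956497 = 1.624783
d₂ = d₁ − σ√T = 1.624783 − 0.956497 = 0.668286
N(d₁) = 0.947896,  N(d₂) = 0.748024,  e^(−rT) = 0.657534
E₀ = V₀·N(d₁) − D·e^(−rT)·N(d₂)
   = 548.7600·0.947896 − 278.7355·0.657534·0.748024 = 383.070730
B₀ = V₀ − E₀ = 548.7600 − 383.070730 = 165.689270

B0=165.6893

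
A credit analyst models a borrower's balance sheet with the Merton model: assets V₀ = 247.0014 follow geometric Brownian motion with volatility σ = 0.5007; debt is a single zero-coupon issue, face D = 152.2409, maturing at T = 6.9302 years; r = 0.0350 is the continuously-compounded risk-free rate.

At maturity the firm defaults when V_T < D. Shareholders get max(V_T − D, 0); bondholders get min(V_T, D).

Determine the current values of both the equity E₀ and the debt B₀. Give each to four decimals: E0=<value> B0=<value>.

d₁ = [ln(V₀/D) + (r + σ²/2)T] / (σ√T)
   = [ln(247.0014/152.2409) + (0.0350 + 0.5·0.5007²)·6.9302] / (0.5007·√6.9302)
   = [0.483930 + 1.111259] / 1.318106 = 1.210213
d₂ = d₁ − σ√T = 1.210213 − 1.318106 = -0.107894
N(d₁) = 0.886901,  N(d₂) = 0.457040,  e^(−rT) = 0.784619
E₀ = V₀·N(d₁) − D·e^(−rT)·N(d₂)
   = 247.0014·0.886901 − 152.2409·0.784619·0.457040 = 164.471943
B₀ = V₀ − E₀ = 247.0014 − 164.471943 = 82.529457

E0=164.4719 B0=82.5295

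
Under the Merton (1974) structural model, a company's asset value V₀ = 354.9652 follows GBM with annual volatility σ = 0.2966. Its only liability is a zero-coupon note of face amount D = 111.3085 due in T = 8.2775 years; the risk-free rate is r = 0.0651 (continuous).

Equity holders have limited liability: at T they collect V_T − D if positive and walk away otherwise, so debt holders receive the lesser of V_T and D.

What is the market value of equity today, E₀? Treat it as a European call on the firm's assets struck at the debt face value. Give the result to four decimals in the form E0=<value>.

d₁ = [ln(V₀/D) + (r + σ²/2)T] / (σ√T)
   = [ln(354.9652/111.3085) + (0.0651 + 0.5·0.2966²)·8.2775] / (0.2966·√8.2775)
   = [1.159714 + 0.902958] / 0.853337 = 2.417182
d₂ = d₁ − σ√T = 2.417182 − 0.853337 = 1.563845
N(d₁) = 0.992179,  N(d₂) = 0.941073,  e^(−rT) = 0.583410
E₀ = V₀·N(d₁) − D·e^(−rT)·N(d₂)
   = 354.9652·0.992179 − 111.3085·0.583410·0.941073 = 291.077311

E0=291.0773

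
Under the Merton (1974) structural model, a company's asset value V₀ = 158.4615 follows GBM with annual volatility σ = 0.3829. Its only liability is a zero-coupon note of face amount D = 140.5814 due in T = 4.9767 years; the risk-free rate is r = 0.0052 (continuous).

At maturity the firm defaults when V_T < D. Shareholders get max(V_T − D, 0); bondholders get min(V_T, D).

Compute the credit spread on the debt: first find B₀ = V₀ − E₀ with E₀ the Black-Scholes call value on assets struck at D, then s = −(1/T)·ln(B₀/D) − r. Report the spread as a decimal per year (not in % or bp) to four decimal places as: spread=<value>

spread=0.0669

d₁ = [ln(V₀/D) + (r + σ²/2)T] / (σ√T)
   = [ln(158.4615/140.5814) + (0.0052 + 0.5·0.3829²)·4.9767] / (0.3829·√4.9767)
   = [0.119725 + 0.390702] / 0.854193 = 0.597554
d₂ = d₁ − σ√T = 0.597554 − 0.854193 = -0.256639
N(d₁) = 0.724931,  N(d₂) = 0.398729,  e^(−rT) = 0.974453
E₀ = V₀·N(d₁) − D·e^(−rT)·N(d₂)
   = 158.4615·0.724931 − 140.5814·0.974453·0.398729 = 60.251853
B₀ = V₀ − E₀ = 158.4615 − 60.251853 = 98.209647
spread = −(1/T)·ln(B₀/D) − r = −(1/4.9767)·ln(98.209647/140.5814) − 0.0052 = 0.06687230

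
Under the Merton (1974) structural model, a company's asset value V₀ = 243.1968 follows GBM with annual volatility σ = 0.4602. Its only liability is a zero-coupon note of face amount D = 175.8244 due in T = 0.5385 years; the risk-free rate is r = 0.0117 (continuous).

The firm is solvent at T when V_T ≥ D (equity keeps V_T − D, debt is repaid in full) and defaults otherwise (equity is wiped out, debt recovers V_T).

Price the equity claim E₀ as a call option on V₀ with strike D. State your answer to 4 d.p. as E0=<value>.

d₁ = [ln(V₀/D) + (r + σ²/2)T] / (σ√T)
   = [ln(243.1968/175.8244) + (0.0117 + 0.5·0.4602²)·0.5385] / (0.4602·√0.5385)
   = [0.324385 + 0.063323] / 0.337707 = 1.148063
d₂ = d₁ − σ√T = 1.148063 − 0.337707 = 0.810357
N(d₁) = 0.874529,  N(d₂) = 0.791132,  e^(−rT) = 0.993719
E₀ = V₀·N(d₁) − D·e^(−rT)·N(d₂)
   = 243.1968·0.874529 − 175.8244·0.993719·0.791132 = 74.455859

E0=74.4559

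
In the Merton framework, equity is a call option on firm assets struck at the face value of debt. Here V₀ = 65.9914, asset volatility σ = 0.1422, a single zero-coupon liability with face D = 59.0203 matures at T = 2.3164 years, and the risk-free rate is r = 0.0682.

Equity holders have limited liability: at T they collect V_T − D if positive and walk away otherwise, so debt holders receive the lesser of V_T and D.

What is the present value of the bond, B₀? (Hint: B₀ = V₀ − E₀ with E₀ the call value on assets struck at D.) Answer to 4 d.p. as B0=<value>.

B0=49.7612

d₁ = [ln(V₀/D) + (r + σ²/2)T] / (σ√T)
   = [ln(65.9914/59.0203) + (0.0682 + 0.5·0.1422²)·2.3164] / (0.1422·√2.3164)
   = [0.111643 + 0.181398] / 0.216424 = 1.354012
d₂ = d₁ − σ√T = 1.354012 − 0.216424 = 1.137587
N(d₁) = 0.912134,  N(d₂) = 0.872354,  e^(−rT) = 0.853868
E₀ = V₀·N(d₁) − D·e^(−rT)·N(d₂)
   = 65.9914·0.912134 − 59.0203·0.853868·0.872354 = 16.230237
B₀ = V₀ − E₀ = 65.9914 − 16.230237 = 49.761163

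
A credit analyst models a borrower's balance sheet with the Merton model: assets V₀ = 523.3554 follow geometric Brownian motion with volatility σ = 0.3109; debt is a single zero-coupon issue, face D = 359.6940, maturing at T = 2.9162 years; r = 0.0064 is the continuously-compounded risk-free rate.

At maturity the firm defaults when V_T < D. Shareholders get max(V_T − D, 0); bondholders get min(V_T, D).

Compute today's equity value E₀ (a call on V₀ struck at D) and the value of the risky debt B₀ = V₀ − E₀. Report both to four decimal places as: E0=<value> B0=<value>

E0=200.0804 B0=323.2750

d₁ = [ln(V₀/D) + (r + σ²/2)T] / (σ√T)
   = [ln(523.3554/359.6940) + (0.0064 + 0.5·0.3109²)·2.9162] / (0.3109·√2.9162)
   = [0.375007 + 0.159602] / 0.530920 = 1.006948
d₂ = d₁ − σ√T = 1.006948 − 0.530920 = 0.476027
N(d₁) = 0.843020,  N(d₂) = 0.682973,  e^(−rT) = 0.981509
E₀ = V₀·N(d₁) − D·e^(−rT)·N(d₂)
   = 523.3554·0.843020 − 359.6940·0.981509·0.682973 = 200.080384
B₀ = V₀ − E₀ = 523.3554 − 200.080384 = 323.275016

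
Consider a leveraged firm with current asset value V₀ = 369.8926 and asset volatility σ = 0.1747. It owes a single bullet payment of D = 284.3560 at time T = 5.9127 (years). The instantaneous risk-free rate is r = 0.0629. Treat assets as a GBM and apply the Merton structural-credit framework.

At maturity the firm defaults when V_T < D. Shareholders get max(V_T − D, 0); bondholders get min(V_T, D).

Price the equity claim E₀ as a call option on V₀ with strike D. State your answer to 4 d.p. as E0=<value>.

E0=177.1921

d₁ = [ln(V₀/D) + (r + σ²/2)T] / (σ√T)
   = [ln(369.8926/284.3560) + (0.0629 + 0.5·0.1747²)·5.9127] / (0.1747·√5.9127)
   = [0.262986 + 0.462137] / 0.424801 = 1.706969
d₂ = d₁ − σ√T = 1.706969 − 0.424801 = 1.282168
N(d₁) = 0.956086,  N(d₂) = 0.900108,  e^(−rT) = 0.689417
E₀ = V₀·N(d₁) − D·e^(−rT)·N(d₂)
   = 369.8926·0.956086 − 284.3560·0.689417·0.900108 = 177.192082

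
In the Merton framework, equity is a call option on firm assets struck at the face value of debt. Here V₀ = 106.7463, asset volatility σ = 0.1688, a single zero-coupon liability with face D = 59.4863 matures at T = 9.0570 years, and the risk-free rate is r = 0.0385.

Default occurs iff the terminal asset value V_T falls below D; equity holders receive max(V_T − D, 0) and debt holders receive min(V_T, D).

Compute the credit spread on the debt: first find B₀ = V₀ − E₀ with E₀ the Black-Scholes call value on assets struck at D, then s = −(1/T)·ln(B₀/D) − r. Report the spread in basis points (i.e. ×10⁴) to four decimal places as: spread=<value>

spread=11.3898

d₁ = [ln(V₀/D) + (r + σ²/2)T] / (σ√T)
   = [ln(106.7463/59.4863) + (0.0385 + 0.5·0.1688²)·9.0570] / (0.1688·√9.0570)
   = [0.584709 + 0.477727] / 0.508001 = 2.091405
d₂ = d₁ − σ√T = 2.091405 − 0.508001 = 1.583404
N(d₁) = 0.981754,  N(d₂) = 0.943335,  e^(−rT) = 0.705609
E₀ = V₀·N(d₁) − D·e^(−rT)·N(d₂)
   = 106.7463·0.981754 − 59.4863·0.705609·0.943335 = 65.203018
B₀ = V₀ − E₀ = 106.7463 − 65.203018 = 41.543282
spread = −(1/T)·ln(B₀/D) − r = −(1/9.0570)·ln(41.543282/59.4863) − 0.0385 = 0.00113898
in basis points: 0.00113898 × 10⁴ = 11.3898 bp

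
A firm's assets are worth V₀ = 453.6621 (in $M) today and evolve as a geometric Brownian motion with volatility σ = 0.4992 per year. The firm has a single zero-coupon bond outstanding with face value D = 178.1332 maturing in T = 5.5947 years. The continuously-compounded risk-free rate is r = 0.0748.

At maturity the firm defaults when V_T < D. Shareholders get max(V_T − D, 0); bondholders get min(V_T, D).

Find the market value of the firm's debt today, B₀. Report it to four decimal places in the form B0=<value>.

d₁ = [ln(V₀/D) + (r + σ²/2)T] / (σ√T)
   = [ln(453.6621/178.1332) + (0.0748 + 0.5·0.4992²)·5.5947] / (0.4992·√5.5947)
   = [0.934821 + 1.115585] / 1.180764 = 1.736508
d₂ = d₁ − σ√T = 1.736508 − 1.180764 = 0.555745
N(d₁) = 0.958763,  N(d₂) = 0.710807,  e^(−rT) = 0.658044
E₀ = V₀·N(d₁) − D·e^(−rT)·N(d₂)
   = 453.6621·0.958763 − 178.1332·0.658044·0.710807 = 351.633981
B₀ = V₀ − E₀ = 453.6621 − 351.633981 = 102.028119

B0=102.0281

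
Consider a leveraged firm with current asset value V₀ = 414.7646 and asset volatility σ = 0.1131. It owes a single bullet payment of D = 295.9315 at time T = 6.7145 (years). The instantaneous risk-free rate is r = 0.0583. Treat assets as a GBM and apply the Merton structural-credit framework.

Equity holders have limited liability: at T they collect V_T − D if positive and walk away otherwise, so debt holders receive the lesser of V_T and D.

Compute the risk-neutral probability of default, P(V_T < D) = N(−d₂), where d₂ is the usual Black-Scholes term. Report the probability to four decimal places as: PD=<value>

PD=0.0096

d₁ = [ln(V₀/D) + (r + σ²/2)T] / (σ√T)
   = [ln(414.7646/295.9315) + (0.0583 + 0.5·0.1131²)·6.7145] / (0.1131·√6.7145)
   = [0.337583 + 0.434400] / 0.293069 = 2.634137
d₂ = d₁ − σ√T = 2.634137 − 0.293069 = 2.341068
risk-neutral PD = N(−d₂) = N(-2.341068) = 0.009614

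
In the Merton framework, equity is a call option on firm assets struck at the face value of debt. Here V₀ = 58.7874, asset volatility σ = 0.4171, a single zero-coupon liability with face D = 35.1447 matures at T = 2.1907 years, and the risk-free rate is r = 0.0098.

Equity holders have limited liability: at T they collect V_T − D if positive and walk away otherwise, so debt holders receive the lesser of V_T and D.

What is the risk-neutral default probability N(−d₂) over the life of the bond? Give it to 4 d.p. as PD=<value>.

d₁ = [ln(V₀/D) + (r + σ²/2)T] / (σ√T)
   = [ln(58.7874/35.1447) + (0.0098 + 0.5·0.4171²)·2.1907] / (0.4171·√2.1907)
   = [0.514454 + 0.212030] / 0.617350 = 1.176776
d₂ = d₁ − σ√T = 1.176776 − 0.617350 = 0.559426
risk-neutral PD = N(−d₂) = N(-0.559426) = 0.287935

PD=0.2879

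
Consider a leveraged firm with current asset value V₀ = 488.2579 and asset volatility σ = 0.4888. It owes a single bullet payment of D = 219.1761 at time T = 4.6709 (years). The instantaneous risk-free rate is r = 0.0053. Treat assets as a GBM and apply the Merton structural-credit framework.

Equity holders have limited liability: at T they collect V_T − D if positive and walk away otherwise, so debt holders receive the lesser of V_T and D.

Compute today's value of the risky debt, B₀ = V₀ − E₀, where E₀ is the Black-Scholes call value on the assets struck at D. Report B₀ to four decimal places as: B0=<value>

d₁ = [ln(V₀/D) + (r + σ²/2)T] / (σ√T)
   = [ln(488.2579/219.1761) + (0.0053 + 0.5·0.4888²)·4.6709] / (0.4888·√4.6709)
   = [0.800968 + 0.582754] / 1.056408 = 1.309838
d₂ = d₁ − σ√T = 1.309838 − 1.056408 = 0.253430
N(d₁) = 0.904875,  N(d₂) = 0.600032,  e^(−rT) = 0.975548
E₀ = V₀·N(d₁) − D·e^(−rT)·N(d₂)
   = 488.2579·0.904875 − 219.1761·0.975548·0.600032 = 313.515220
B₀ = V₀ − E₀ = 488.2579 − 313.515220 = 174.742680

B0=174.7427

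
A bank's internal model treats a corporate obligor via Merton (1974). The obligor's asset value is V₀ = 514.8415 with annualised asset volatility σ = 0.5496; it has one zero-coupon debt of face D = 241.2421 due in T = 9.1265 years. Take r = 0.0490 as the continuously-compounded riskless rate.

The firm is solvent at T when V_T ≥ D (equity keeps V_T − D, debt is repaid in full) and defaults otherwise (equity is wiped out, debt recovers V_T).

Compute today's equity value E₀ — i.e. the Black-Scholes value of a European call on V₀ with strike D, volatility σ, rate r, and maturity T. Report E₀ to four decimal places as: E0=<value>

d₁ = [ln(V₀/D) + (r + σ²/2)T] / (σ√T)
   = [ln(514.8415/241.2421) + (0.0490 + 0.5·0.5496²)·9.1265] / (0.5496·√9.1265)
   = [0.758058 + 1.825575] / 1.660347 = 1.556080
d₂ = d₁ − σ√T = 1.556080 − 1.660347 = -0.104267
N(d₁) = 0.940155,  N(d₂) = 0.458479,  e^(−rT) = 0.639417
E₀ = V₀·N(d₁) − D·e^(−rT)·N(d₂)
   = 514.8415·0.940155 − 241.2421·0.639417·0.458479 = 413.308735

E0=413.3087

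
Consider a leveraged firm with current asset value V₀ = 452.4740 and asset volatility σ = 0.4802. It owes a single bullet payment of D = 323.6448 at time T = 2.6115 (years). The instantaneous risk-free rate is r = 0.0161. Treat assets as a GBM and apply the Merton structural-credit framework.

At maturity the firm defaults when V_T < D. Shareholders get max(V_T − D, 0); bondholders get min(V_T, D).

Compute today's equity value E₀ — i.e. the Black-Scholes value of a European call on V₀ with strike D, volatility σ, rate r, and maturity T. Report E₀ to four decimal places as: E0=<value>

d₁ = [ln(V₀/D) + (r + σ²/2)T] / (σ√T)
   = [ln(452.4740/323.6448) + (0.0161 + 0.5·0.4802²)·2.6115] / (0.4802·√2.6115)
   = [0.335084 + 0.343141] / 0.776010 = 0.873990
d₂ = d₁ − σ√T = 0.873990 − 0.776010 = 0.097980
N(d₁) = 0.808938,  N(d₂) = 0.539026,  e^(−rT) = 0.958826
E₀ = V₀·N(d₁) − D·e^(−rT)·N(d₂)
   = 452.4740·0.808938 − 323.6448·0.958826·0.539026 = 198.753354

E0=198.7534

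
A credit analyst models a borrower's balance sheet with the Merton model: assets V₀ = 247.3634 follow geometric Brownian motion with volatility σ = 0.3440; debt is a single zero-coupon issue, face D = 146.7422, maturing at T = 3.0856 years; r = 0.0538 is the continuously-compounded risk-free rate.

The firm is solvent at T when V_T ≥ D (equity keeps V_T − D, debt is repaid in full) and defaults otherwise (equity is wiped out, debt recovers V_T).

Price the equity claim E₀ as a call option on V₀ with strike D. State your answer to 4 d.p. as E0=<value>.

d₁ = [ln(V₀/D) + (r + σ²/2)T] / (σ√T)
   = [ln(247.3634/146.7422) + (0.0538 + 0.5·0.3440²)·3.0856] / (0.3440·√3.0856)
   = [0.522181 + 0.348574] / 0.604266 = 1.441013
d₂ = d₁ − σ√T = 1.441013 − 0.604266 = 0.836747
N(d₁) = 0.925209,  N(d₂) = 0.798633,  e^(−rT) = 0.847042
E₀ = V₀·N(d₁) − D·e^(−rT)·N(d₂)
   = 247.3634·0.925209 − 146.7422·0.847042·0.798633 = 129.595517

E0=129.5955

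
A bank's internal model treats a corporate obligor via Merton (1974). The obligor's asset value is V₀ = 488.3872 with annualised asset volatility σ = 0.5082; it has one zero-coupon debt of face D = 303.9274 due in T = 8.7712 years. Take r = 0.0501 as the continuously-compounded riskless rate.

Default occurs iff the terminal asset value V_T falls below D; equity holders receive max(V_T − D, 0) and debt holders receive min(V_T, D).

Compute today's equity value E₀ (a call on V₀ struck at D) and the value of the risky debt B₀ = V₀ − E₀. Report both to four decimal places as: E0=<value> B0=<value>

d₁ = [ln(V₀/D) + (r + σ²/2)T] / (σ√T)
   = [ln(488.3872/303.9274) + (0.0501 + 0.5·0.5082²)·8.7712] / (0.5082·√8.7712)
   = [0.474320 + 1.572094] / 1.505096 = 1.359657
d₂ = d₁ − σ√T = 1.359657 − 1.505096 = -0.145439
N(d₁) = 0.913031,  N(d₂) = 0.442182,  e^(−rT) = 0.644399
E₀ = V₀·N(d₁) − D·e^(−rT)·N(d₂)
   = 488.3872·0.913031 − 303.9274·0.644399·0.442182 = 359.310921
B₀ = V₀ − E₀ = 488.3872 − 359.310921 = 129.076279

E0=359.3109 B0=129.0763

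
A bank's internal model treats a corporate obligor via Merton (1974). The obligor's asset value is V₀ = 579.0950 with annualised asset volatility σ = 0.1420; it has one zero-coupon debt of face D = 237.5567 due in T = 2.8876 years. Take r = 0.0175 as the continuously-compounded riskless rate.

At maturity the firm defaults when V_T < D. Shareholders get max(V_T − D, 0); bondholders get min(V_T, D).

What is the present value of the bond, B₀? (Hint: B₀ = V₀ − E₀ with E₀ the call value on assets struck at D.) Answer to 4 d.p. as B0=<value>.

B0=225.8496

d₁ = [ln(V₀/D) + (r + σ²/2)T] / (σ√T)
   = [ln(579.0950/237.5567) + (0.0175 + 0.5·0.1420²)·2.8876] / (0.1420·√2.8876)
   = [0.891060 + 0.079646] / 0.241300 = 4.022822
d₂ = d₁ − σ√T = 4.022822 − 0.241300 = 3.781523
N(d₁) = 0.999971,  N(d₂) = 0.999922,  e^(−rT) = 0.950723
E₀ = V₀·N(d₁) − D·e^(−rT)·N(d₂)
   = 579.0950·0.999971 − 237.5567·0.950723·0.999922 = 353.245439
B₀ = V₀ − E₀ = 579.0950 − 353.245439 = 225.849561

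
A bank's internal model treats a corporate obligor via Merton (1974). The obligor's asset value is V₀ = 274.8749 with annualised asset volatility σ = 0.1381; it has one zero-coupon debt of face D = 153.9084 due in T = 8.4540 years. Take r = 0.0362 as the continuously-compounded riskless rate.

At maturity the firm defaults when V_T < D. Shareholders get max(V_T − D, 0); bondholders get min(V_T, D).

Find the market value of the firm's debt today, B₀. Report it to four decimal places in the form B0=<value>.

B0=112.9976

d₁ = [ln(V₀/D) + (r + σ²/2)T] / (σ√T)
   = [ln(274.8749/153.9084) + (0.0362 + 0.5·0.1381²)·8.4540] / (0.1381·√8.4540)
   = [0.579958 + 0.386650] / 0.401536 = 2.407277
d₂ = d₁ − σ√T = 2.407277 − 0.401536 = 2.005740
N(d₁) = 0.991964,  N(d₂) = 0.977558,  e^(−rT) = 0.736361
E₀ = V₀·N(d₁) − D·e^(−rT)·N(d₂)
   = 274.8749·0.991964 − 153.9084·0.736361·0.977558 = 161.877262
B₀ = V₀ − E₀ = 274.8749 − 161.877262 = 112.997638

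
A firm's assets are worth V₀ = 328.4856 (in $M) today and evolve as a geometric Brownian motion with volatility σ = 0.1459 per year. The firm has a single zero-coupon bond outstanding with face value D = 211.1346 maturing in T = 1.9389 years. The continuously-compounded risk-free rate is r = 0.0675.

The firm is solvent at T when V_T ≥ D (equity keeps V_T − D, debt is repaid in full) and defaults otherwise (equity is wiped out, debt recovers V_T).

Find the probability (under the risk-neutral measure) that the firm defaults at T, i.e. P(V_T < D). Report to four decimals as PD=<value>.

PD=0.0033

d₁ = [ln(V₀/D) + (r + σ²/2)T] / (σ√T)
   = [ln(328.4856/211.1346) + (0.0675 + 0.5·0.1459²)·1.9389] / (0.1459·√1.9389)
   = [0.441997 + 0.151512] / 0.203158 = 2.921424
d₂ = d₁ − σ√T = 2.921424 − 0.203158 = 2.718267
risk-neutral PD = N(−d₂) = N(-2.718267) = 0.003281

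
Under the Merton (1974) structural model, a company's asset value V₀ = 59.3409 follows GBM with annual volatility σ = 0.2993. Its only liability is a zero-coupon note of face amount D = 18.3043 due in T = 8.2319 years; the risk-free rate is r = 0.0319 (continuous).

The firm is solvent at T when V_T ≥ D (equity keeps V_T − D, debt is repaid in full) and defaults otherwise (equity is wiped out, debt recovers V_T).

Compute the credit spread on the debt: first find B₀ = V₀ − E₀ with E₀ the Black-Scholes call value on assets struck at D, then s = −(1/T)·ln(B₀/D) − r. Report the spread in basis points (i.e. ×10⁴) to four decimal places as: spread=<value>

spread=39.4435

d₁ = [ln(V₀/D) + (r + σ²/2)T] / (σ√T)
   = [ln(59.3409/18.3043) + (0.0319 + 0.5·0.2993²)·8.2319] / (0.2993·√8.2319)
   = [1.176163 + 0.631306] / 0.858730 = 2.104816
d₂ = d₁ − σ√T = 2.104816 − 0.858730 = 1.246086
N(d₁) = 0.982346,  N(d₂) = 0.893634,  e^(−rT) = 0.769051
E₀ = V₀·N(d₁) − D·e^(−rT)·N(d₂)
   = 59.3409·0.982346 − 18.3043·0.769051·0.893634 = 45.713685
B₀ = V₀ − E₀ = 59.3409 − 45.713685 = 13.627215
spread = −(1/T)·ln(B₀/D) − r = −(1/8.2319)·ln(13.627215/18.3043) − 0.0319 = 0.00394435
in basis points: 0.00394435 × 10⁴ = 39.4435 bp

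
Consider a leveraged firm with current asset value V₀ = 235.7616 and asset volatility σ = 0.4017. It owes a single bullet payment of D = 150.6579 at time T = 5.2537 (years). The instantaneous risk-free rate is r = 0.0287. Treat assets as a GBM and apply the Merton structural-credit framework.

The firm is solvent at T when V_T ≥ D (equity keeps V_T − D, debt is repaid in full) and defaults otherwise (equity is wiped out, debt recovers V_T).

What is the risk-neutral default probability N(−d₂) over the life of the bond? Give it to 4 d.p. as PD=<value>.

d₁ = [ln(V₀/D) + (r + σ²/2)T] / (σ√T)
   = [ln(235.7616/150.6579) + (0.0287 + 0.5·0.4017²)·5.2537] / (0.4017·√5.2537)
   = [0.447809 + 0.574657] / 0.920735 = 1.110490
d₂ = d₁ − σ√T = 1.110490 − 0.920735 = 0.189756
risk-neutral PD = N(−d₂) = N(-0.189756) = 0.424750

PD=0.4248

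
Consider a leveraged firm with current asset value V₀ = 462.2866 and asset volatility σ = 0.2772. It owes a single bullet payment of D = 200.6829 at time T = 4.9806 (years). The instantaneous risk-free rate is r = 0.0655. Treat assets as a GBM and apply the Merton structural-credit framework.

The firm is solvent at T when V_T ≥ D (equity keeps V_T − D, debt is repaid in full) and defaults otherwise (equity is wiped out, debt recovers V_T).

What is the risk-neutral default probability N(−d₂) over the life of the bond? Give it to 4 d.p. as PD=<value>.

d₁ = [ln(V₀/D) + (r + σ²/2)T] / (σ√T)
   = [ln(462.2866/200.6829) + (0.0655 + 0.5·0.2772²)·4.9806] / (0.2772·√4.9806)
   = [0.834459 + 0.517584] / 0.618634 = 2.185528
d₂ = d₁ − σ√T = 2.185528 − 0.618634 = 1.566893
risk-neutral PD = N(−d₂) = N(-1.566893) = 0.058570

PD=0.0586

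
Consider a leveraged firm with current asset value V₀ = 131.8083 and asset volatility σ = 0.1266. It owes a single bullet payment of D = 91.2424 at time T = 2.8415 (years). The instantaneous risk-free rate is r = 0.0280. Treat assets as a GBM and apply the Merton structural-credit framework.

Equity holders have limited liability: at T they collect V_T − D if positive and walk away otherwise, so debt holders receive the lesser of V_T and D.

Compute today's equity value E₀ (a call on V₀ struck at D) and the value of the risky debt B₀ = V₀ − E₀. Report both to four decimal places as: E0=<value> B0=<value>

E0=47.6903 B0=84.1180

d₁ = [ln(V₀/D) + (r + σ²/2)T] / (σ√T)
   = [ln(131.8083/91.2424) + (0.0280 + 0.5·0.1266²)·2.8415] / (0.1266·√2.8415)
   = [0.367829 + 0.102333] / 0.213406 = 2.203130
d₂ = d₁ − σ√T = 2.203130 − 0.213406 = 1.989723
N(d₁) = 0.986207,  N(d₂) = 0.976689,  e^(−rT) = 0.923521
E₀ = V₀·N(d₁) − D·e^(−rT)·N(d₂)
   = 131.8083·0.986207 − 91.2424·0.923521·0.976689 = 47.690303
B₀ = V₀ − E₀ = 131.8083 − 47.690303 = 84.117997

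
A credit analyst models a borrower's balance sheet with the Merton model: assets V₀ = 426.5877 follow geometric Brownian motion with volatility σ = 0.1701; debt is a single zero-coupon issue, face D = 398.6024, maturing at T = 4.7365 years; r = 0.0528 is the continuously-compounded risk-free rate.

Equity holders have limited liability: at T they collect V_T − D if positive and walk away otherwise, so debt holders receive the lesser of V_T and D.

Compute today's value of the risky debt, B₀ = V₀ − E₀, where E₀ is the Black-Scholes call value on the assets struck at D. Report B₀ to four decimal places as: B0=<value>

d₁ = [ln(V₀/D) + (r + σ²/2)T] / (σ√T)
   = [ln(426.5877/398.6024) + (0.0528 + 0.5·0.1701²)·4.7365] / (0.1701·√4.7365)
   = [0.067854 + 0.318610] / 0.370197 = 1.043940
d₂ = d₁ − σ√T = 1.043940 − 0.370197 = 0.673743
N(d₁) = 0.851743,  N(d₂) = 0.749763,  e^(−rT) = 0.778733
E₀ = V₀·N(d₁) − D·e^(−rT)·N(d₂)
   = 426.5877·0.851743 − 398.6024·0.778733·0.749763 = 130.613367
B₀ = V₀ − E₀ = 426.5877 − 130.613367 = 295.974333

B0=295.9743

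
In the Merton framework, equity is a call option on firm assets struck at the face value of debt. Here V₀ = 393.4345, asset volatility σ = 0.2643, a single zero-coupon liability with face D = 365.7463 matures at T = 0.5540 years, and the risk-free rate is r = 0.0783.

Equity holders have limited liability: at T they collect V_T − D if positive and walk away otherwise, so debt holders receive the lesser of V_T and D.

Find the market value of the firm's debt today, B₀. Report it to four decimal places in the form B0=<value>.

B0=337.7635

d₁ = [ln(V₀/D) + (r + σ²/2)T] / (σ√T)
   = [ln(393.4345/365.7463) + (0.0783 + 0.5·0.2643²)·0.5540] / (0.2643·√0.5540)
   = [0.072975 + 0.062728] / 0.196722 = 0.689820
d₂ = d₁ − σ√T = 0.689820 − 0.196722 = 0.493099
N(d₁) = 0.754846,  N(d₂) = 0.689029,  e^(−rT) = 0.957549
E₀ = V₀·N(d₁) − D·e^(−rT)·N(d₂)
   = 393.4345·0.754846 − 365.7463·0.957549·0.689029 = 55.670981
B₀ = V₀ − E₀ = 393.4345 − 55.670981 = 337.763519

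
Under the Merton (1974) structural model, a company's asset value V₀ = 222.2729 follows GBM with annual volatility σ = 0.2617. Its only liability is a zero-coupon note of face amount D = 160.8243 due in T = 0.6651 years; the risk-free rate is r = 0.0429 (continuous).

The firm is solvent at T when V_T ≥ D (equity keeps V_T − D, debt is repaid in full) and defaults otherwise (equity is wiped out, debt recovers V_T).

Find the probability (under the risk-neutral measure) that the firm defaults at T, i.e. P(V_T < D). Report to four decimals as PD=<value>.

PD=0.0614

d₁ = [ln(V₀/D) + (r + σ²/2)T] / (σ√T)
   = [ln(222.2729/160.8243) + (0.0429 + 0.5·0.2617²)·0.6651] / (0.2617·√0.6651)
   = [0.323593 + 0.051308] / 0.213426 = 1.756589
d₂ = d₁ − σ√T = 1.756589 − 0.213426 = 1.543163
risk-neutral PD = N(−d₂) = N(-1.543163) = 0.061396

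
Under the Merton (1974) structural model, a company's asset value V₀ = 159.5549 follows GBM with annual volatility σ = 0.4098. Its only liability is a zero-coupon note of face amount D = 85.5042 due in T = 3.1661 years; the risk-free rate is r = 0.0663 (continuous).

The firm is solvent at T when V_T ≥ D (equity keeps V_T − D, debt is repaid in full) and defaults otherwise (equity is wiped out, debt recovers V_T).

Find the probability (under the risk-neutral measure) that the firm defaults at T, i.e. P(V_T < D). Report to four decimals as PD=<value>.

PD=0.2180

d₁ = [ln(V₀/D) + (r + σ²/2)T] / (σ√T)
   = [ln(159.5549/85.5042) + (0.0663 + 0.5·0.4098²)·3.1661] / (0.4098·√3.1661)
   = [0.623823 + 0.475764] / 0.729179 = 1.507978
d₂ = d₁ − σ√T = 1.507978 − 0.729179 = 0.778799
risk-neutral PD = N(−d₂) = N(-0.778799) = 0.218049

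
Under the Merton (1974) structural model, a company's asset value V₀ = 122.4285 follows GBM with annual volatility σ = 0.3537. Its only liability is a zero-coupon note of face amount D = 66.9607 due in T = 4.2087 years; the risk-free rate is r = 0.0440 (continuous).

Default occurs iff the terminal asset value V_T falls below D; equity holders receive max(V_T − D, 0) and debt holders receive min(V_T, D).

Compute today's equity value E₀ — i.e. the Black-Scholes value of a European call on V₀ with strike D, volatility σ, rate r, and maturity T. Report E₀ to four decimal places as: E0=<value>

E0=70.8285

d₁ = [ln(V₀/D) + (r + σ²/2)T] / (σ√T)
   = [ln(122.4285/66.9607) + (0.0440 + 0.5·0.3537²)·4.2087] / (0.3537·√4.2087)
   = [0.603421 + 0.448445] / 0.725620 = 1.449611
d₂ = d₁ − σ√T = 1.449611 − 0.725620 = 0.723991
N(d₁) = 0.926416,  N(d₂) = 0.765464,  e^(−rT) = 0.830952
E₀ = V₀·N(d₁) − D·e^(−rT)·N(d₂)
   = 122.4285·0.926416 − 66.9607·0.830952·0.765464 = 70.828455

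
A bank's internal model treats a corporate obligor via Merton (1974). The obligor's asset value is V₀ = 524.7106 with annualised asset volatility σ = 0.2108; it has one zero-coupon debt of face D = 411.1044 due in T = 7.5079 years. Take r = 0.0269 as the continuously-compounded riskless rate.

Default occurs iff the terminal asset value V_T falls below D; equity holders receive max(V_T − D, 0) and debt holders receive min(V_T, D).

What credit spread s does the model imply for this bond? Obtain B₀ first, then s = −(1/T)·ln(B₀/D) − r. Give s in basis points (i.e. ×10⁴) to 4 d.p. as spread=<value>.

spread=124.0668

d₁ = [ln(V₀/D) + (r + σ²/2)T] / (σ√T)
   = [ln(524.7106/411.1044) + (0.0269 + 0.5·0.2108²)·7.5079] / (0.2108·√7.5079)
   = [0.244000 + 0.368775] / 0.577604 = 1.060892
d₂ = d₁ − σ√T = 1.060892 − 0.577604 = 0.483289
N(d₁) = 0.855631,  N(d₂) = 0.685555,  e^(−rT) = 0.817126
E₀ = V₀·N(d₁) − D·e^(−rT)·N(d₂)
   = 524.7106·0.855631 − 411.1044·0.817126·0.685555 = 218.664235
B₀ = V₀ − E₀ = 524.7106 − 218.664235 = 306.046365
spread = −(1/T)·ln(B₀/D) − r = −(1/7.5079)·ln(306.046365/411.1044) − 0.0269 = 0.01240668
in basis points: 0.01240668 × 10⁴ = 124.0668 bp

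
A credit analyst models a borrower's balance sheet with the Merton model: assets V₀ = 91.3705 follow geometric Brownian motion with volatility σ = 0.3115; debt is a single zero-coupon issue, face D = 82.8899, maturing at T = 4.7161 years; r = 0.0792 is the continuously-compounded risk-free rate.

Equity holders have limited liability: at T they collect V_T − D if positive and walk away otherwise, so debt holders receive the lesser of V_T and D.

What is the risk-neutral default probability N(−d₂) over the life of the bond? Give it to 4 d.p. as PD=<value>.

PD=0.3602

d₁ = [ln(V₀/D) + (r + σ²/2)T] / (σ√T)
   = [ln(91.3705/82.8899) + (0.0792 + 0.5·0.3115²)·4.7161] / (0.3115·√4.7161)
   = [0.097409 + 0.602322] / 0.676472 = 1.034384
d₂ = d₁ − σ√T = 1.034384 − 0.676472 = 0.357913
risk-neutral PD = N(−d₂) = N(-0.357913) = 0.360204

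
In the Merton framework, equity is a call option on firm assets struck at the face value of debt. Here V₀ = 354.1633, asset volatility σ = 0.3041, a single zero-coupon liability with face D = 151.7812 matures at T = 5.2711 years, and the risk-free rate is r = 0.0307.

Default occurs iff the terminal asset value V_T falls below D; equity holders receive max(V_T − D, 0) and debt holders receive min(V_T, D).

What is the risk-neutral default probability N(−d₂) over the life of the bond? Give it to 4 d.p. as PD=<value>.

PD=0.1365

d₁ = [ln(V₀/D) + (r + σ²/2)T] / (σ√T)
   = [ln(354.1633/151.7812) + (0.0307 + 0.5·0.3041²)·5.2711] / (0.3041·√5.2711)
   = [0.847318 + 0.405550] / 0.698179 = 1.794479
d₂ = d₁ − σ√T = 1.794479 − 0.698179 = 1.096299
risk-neutral PD = N(−d₂) = N(-1.096299) = 0.136474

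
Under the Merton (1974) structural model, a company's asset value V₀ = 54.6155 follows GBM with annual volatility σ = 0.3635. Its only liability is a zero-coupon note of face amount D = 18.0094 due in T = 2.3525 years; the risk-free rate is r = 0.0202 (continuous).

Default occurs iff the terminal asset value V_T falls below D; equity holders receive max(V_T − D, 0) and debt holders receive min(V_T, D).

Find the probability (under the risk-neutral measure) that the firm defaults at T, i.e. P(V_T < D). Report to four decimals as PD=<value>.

PD=0.0362

d₁ = [ln(V₀/D) + (r + σ²/2)T] / (σ√T)
   = [ln(54.6155/18.0094) + (0.0202 + 0.5·0.3635²)·2.3525] / (0.3635·√2.3525)
   = [1.109424 + 0.202941] / 0.557531 = 2.353886
d₂ = d₁ − σ√T = 2.353886 − 0.557531 = 1.796355
risk-neutral PD = N(−d₂) = N(-1.796355) = 0.036219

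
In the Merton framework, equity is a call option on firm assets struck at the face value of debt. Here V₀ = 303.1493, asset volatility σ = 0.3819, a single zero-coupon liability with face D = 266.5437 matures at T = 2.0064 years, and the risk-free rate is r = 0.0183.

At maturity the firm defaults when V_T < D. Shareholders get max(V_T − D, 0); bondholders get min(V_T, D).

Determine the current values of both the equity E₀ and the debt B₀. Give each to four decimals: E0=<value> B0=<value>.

E0=85.5089 B0=217.6404

d₁ = [ln(V₀/D) + (r + σ²/2)T] / (σ√T)
   = [ln(303.1493/266.5437) + (0.0183 + 0.5·0.3819²)·2.0064] / (0.3819·√2.0064)
   = [0.128687 + 0.183031] / 0.540952 = 0.576241
d₂ = d₁ − σ√T = 0.576241 − 0.540952 = 0.035290
N(d₁) = 0.717774,  N(d₂) = 0.514076,  e^(−rT) = 0.963949
E₀ = V₀·N(d₁) − D·e^(−rT)·N(d₂)
   = 303.1493·0.717774 − 266.5437·0.963949·0.514076 = 85.508921
B₀ = V₀ − E₀ = 303.1493 − 85.508921 = 217.640379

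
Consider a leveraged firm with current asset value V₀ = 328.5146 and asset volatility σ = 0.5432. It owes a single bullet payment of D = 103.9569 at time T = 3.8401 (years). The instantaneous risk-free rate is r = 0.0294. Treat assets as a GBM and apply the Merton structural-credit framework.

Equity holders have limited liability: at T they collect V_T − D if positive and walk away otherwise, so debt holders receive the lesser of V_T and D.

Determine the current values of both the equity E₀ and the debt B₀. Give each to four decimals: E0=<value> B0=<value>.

E0=245.4006 B0=83.1140

d₁ = [ln(V₀/D) + (r + σ²/2)T] / (σ√T)
   = [ln(328.5146/103.9569) + (0.0294 + 0.5·0.5432²)·3.8401] / (0.5432·√3.8401)
   = [1.150605 + 0.679441] / 1.064464 = 1.719218
d₂ = d₁ − σ√T = 1.719218 − 1.064464 = 0.654754
N(d₁) = 0.957213,  N(d₂) = 0.743687,  e^(−rT) = 0.893241
E₀ = V₀·N(d₁) − D·e^(−rT)·N(d₂)
   = 328.5146·0.957213 − 103.9569·0.893241·0.743687 = 245.400642
B₀ = V₀ − E₀ = 328.5146 − 245.400642 = 83.113958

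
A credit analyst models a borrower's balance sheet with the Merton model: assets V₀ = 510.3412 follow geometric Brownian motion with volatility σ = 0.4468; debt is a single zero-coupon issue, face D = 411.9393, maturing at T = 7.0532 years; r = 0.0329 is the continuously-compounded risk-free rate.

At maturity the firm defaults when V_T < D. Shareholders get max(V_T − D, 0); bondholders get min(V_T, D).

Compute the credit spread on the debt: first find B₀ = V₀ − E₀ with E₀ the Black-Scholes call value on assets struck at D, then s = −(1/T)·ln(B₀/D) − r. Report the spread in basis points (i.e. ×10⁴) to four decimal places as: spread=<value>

spread=560.0704

d₁ = [ln(V₀/D) + (r + σ²/2)T] / (σ√T)
   = [ln(510.3412/411.9393) + (0.0329 + 0.5·0.4468²)·7.0532] / (0.4468·√7.0532)
   = [0.214204 + 0.936066] / 1.186605 = 0.969379
d₂ = d₁ − σ√T = 0.969379 − 1.186605 = -0.217227
N(d₁) = 0.833822,  N(d₂) = 0.414016,  e^(−rT) = 0.792906
E₀ = V₀·N(d₁) − D·e^(−rT)·N(d₂)
   = 510.3412·0.833822 − 411.9393·0.792906·0.414016 = 290.303948
B₀ = V₀ − E₀ = 510.3412 − 290.303948 = 220.037252
spread = −(1/T)·ln(B₀/D) − r = −(1/7.0532)·ln(220.037252/411.9393) − 0.0329 = 0.05600704
in basis points: 0.05600704 × 10⁴ = 560.0704 bp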